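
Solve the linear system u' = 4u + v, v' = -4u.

u(t) = -C_1e^(2t) - C_2te^(2t) - C_2e^(2t), v(t) = 2C_1e^(2t) + 2C_2te^(2t) + C_2e^(2t)

Coefficient matrix A = [[4, 1], [-4, 0]].
Characteristic polynomial det(A - λI) = λ^2 - 4λ + 4 = 0.
Single eigenvalue λ = 2 with algebraic multiplicity 2.
Eigenvector v = (-1,2); generalized eigenvector w with (A-λI)w=v is (-1,1).
General solution: e^(2t)[C_1·v + C_2·(t·v + w)].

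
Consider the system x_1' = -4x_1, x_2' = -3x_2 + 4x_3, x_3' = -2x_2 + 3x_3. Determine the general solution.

x_1(t) = c_1e^(-4t), x_2(t) = 2c_2e^(-t) + c_3e^(t), x_3(t) = c_2e^(-t) + c_3e^(t)

Coefficient matrix A = [[-4, 0, 0], [0, -3, 4], [0, -2, 3]].
det(A - λI) = 0 gives eigenvalues λ = -4, -1, 1.
For λ=-4: eigenvector (1,0,0).
For λ=-1: eigenvector (0,2,1).
For λ=1: eigenvector (0,1,1).
General solution: c_1e^(-4t)(1,0,0) + c_2e^(-t)(0,2,1) + c_3e^(t)(0,1,1).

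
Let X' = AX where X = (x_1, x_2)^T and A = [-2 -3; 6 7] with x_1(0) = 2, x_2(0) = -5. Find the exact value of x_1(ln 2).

46

A = [[-2,-3],[6,7]]; eigenvalues λ = 4, 1.
Eigenvectors: (1,-2) for λ=4, (-1,1) for λ=1.
From the initial condition, c_1 = 3, c_2 = 1.
x_1(ln 2) = (3)(2^4)(1) + (1)(2^1)(-1) = 46.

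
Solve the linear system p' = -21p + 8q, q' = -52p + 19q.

Coefficient matrix A = [[-21, 8], [-52, 19]].
Characteristic polynomial det(A - λI) = λ^2 + 2λ + 17 = 0.
Eigenvalues λ = -1 ± 4i (complex conjugate pair).
For λ=-1+4i: an eigenvector is (-1,-2) - i(1,3) = (-1 - i, -2 - 3i).
A real fundamental pair from Re and Im of e^((-1+4i)t)v: X_1 = e^(-t)(cos(4t)·(-1,-2) + sin(4t)·(1,3)), X_2 = e^(-t)(sin(4t)·(-1,-2) - cos(4t)·(1,3)).
General solution: C_1X_1 + C_2X_2.

p(t) = C_1e^(-t)sin(4t) - C_1e^(-t)cos(4t) - C_2e^(-t)sin(4t) - C_2e^(-t)cos(4t), q(t) = 3C_1e^(-t)sin(4t) - 2C_1e^(-t)cos(4t) - 2C_2e^(-t)sin(4t) - 3C_2e^(-t)cos(4t)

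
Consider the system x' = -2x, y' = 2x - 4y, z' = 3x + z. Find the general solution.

x(t) = -C_3e^(-2t), y(t) = C_2e^(-4t) - C_3e^(-2t), z(t) = C_1e^(t) + C_3e^(-2t)

Coefficient matrix A = [[-2, 0, 0], [2, -4, 0], [3, 0, 1]].
det(A - λI) = 0 gives eigenvalues λ = 1, -4, -2.
For λ=1: eigenvector (0,0,1).
For λ=-4: eigenvector (0,1,0).
For λ=-2: eigenvector (-1,-1,1).
General solution: C_1e^(t)(0,0,1) + C_2e^(-4t)(0,1,0) + C_3e^(-2t)(-1,-1,1).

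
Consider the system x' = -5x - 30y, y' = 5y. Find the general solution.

Coefficient matrix A = [[-5, -30], [0, 5]].
Characteristic polynomial det(A - λI) = λ^2 - 25 = 0.
Eigenvalues λ = 5, -5.
For λ=5: (A-λI) row 1 is [-10, -30], so an eigenvector is (-3, 1).
For λ=-5: (A-λI) row 1 is [0, -30], so an eigenvector is (1, 0).
General solution: c_1e^(5t)(-3,1) + c_2e^(-5t)(1,0).

x(t) = -3c_1e^(5t) + c_2e^(-5t), y(t) = c_1e^(5t)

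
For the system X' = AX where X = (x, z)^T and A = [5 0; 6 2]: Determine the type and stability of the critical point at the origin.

unstable node

A = [[5,0],[6,2]]; det(A-λI) = λ^2 - 7λ + 10.
λ = 5, 2: both positive.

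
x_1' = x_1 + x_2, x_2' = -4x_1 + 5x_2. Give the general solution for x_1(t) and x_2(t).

x_1(t) = c_1e^(3t) + c_2te^(3t) - c_2e^(3t), x_2(t) = 2c_1e^(3t) + 2c_2te^(3t) - c_2e^(3t)

Coefficient matrix A = [[1, 1], [-4, 5]].
Characteristic polynomial det(A - λI) = λ^2 - 6λ + 9 = 0.
Single eigenvalue λ = 3 with algebraic multiplicity 2.
Eigenvector v = (1,2); generalized eigenvector w with (A-λI)w=v is (-1,-1).
General solution: e^(3t)[c_1·v + c_2·(t·v + w)].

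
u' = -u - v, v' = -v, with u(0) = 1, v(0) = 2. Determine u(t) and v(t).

u(t) = -2te^(-t) + e^(-t), v(t) = 2e^(-t)

Coefficient matrix A = [[-1, -1], [0, -1]].
Characteristic polynomial det(A - λI) = λ^2 + 2λ + 1 = 0.
Single eigenvalue λ = -1 with algebraic multiplicity 2.
Eigenvector v = (-1,0); generalized eigenvector w with (A-λI)w=v is (3,1).
General solution: e^(-t)[c_1·v + c_2·(t·v + w)].
Applying u(0)=1, v(0)=2 gives c_1=5, c_2=2.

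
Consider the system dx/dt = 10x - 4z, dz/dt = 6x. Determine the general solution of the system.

x(t) = -2c_1e^(4t) - c_2e^(6t), z(t) = -3c_1e^(4t) - c_2e^(6t)

Coefficient matrix A = [[10, -4], [6, 0]].
Characteristic polynomial det(A - λI) = λ^2 - 10λ + 24 = 0.
Eigenvalues λ = 4, 6.
For λ=4: (A-λI) row 1 is [6, -4], so an eigenvector is (-2, -3).
For λ=6: (A-λI) row 1 is [4, -4], so an eigenvector is (-1, -1).
General solution: c_1e^(4t)(-2,-3) + c_2e^(6t)(-1,-1).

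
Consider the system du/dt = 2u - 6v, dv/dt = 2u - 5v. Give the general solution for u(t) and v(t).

u(t) = 3K_1e^(-2t) - 2K_2e^(-t), v(t) = 2K_1e^(-2t) - K_2e^(-t)

Coefficient matrix A = [[2, -6], [2, -5]].
Characteristic polynomial det(A - λI) = λ^2 + 3λ + 2 = 0.
Eigenvalues λ = -2, -1.
For λ=-2: (A-λI) row 1 is [4, -6], so an eigenvector is (3, 2).
For λ=-1: (A-λI) row 1 is [3, -6], so an eigenvector is (-2, -1).
General solution: K_1e^(-2t)(3,2) + K_2e^(-t)(-2,-1).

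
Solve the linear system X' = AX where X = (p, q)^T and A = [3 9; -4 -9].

p(t) = -3C_1e^(-3t) - 3C_2te^(-3t) - 2C_2e^(-3t), q(t) = 2C_1e^(-3t) + 2C_2te^(-3t) + C_2e^(-3t)

Coefficient matrix A = [[3, 9], [-4, -9]].
Characteristic polynomial det(A - λI) = λ^2 + 6λ + 9 = 0.
Single eigenvalue λ = -3 with algebraic multiplicity 2.
Eigenvector v = (-3,2); generalized eigenvector w with (A-λI)w=v is (-2,1).
General solution: e^(-3t)[C_1·v + C_2·(t·v + w)].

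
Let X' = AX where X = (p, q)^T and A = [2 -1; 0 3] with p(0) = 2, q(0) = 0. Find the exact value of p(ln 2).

A = [[2,-1],[0,3]]; eigenvalues λ = 3, 2.
Eigenvectors: (1,-1) for λ=3, (1,0) for λ=2.
From the initial condition, c_1 = 0, c_2 = 2.
p(ln 2) = (0)(2^3)(1) + (2)(2^2)(1) = 8.

8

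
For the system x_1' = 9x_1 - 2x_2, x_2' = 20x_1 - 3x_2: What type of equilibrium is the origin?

A = [[9,-2],[20,-3]]; det(A-λI) = λ^2 - 6λ + 13.
λ = 3 ± 2i: positive real part.

unstable spiral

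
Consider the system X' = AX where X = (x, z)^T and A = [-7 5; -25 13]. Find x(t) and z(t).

x(t) = c_1e^(3t)cos(5t) + c_2e^(3t)sin(5t), z(t) = -c_1e^(3t)sin(5t) + 2c_1e^(3t)cos(5t) + 2c_2e^(3t)sin(5t) + c_2e^(3t)cos(5t)

Coefficient matrix A = [[-7, 5], [-25, 13]].
Characteristic polynomial det(A - λI) = λ^2 - 6λ + 34 = 0.
Eigenvalues λ = 3 ± 5i (complex conjugate pair).
For λ=3+5i: an eigenvector is (1,2) - i(0,-1) = (1, 2 + i).
A real fundamental pair from Re and Im of e^((3+5i)t)v: X_1 = e^(3t)(cos(5t)·(1,2) + sin(5t)·(0,-1)), X_2 = e^(3t)(sin(5t)·(1,2) - cos(5t)·(0,-1)).
General solution: c_1X_1 + c_2X_2.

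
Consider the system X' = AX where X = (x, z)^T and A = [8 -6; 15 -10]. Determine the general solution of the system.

x(t) = -K_1e^(-t)sin(3t) - K_1e^(-t)cos(3t) - K_2e^(-t)sin(3t) + K_2e^(-t)cos(3t), z(t) = -2K_1e^(-t)sin(3t) - K_1e^(-t)cos(3t) - K_2e^(-t)sin(3t) + 2K_2e^(-t)cos(3t)

Coefficient matrix A = [[8, -6], [15, -10]].
Characteristic polynomial det(A - λI) = λ^2 + 2λ + 10 = 0.
Eigenvalues λ = -1 ± 3i (complex conjugate pair).
For λ=-1+3i: an eigenvector is (-1,-1) - i(-1,-2) = (-1 + i, -1 + 2i).
A real fundamental pair from Re and Im of e^((-1+3i)t)v: X_1 = e^(-t)(cos(3t)·(-1,-1) + sin(3t)·(-1,-2)), X_2 = e^(-t)(sin(3t)·(-1,-1) - cos(3t)·(-1,-2)).
General solution: K_1X_1 + K_2X_2.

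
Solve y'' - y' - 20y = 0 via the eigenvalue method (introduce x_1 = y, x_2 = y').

y(t) = K_1e^(-4t) + K_2e^(5t)

Let x_1 = y, x_2 = y'. Then x_1' = x_2 and x_2' = 20x_1 + x_2.
A = [[0,1],[20,1]]; det(A-λI) = λ^2 - λ - 20.
Eigenvalues λ = -4, 5 with eigenvectors (1,-4), (1,5).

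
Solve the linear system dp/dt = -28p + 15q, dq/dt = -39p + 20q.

p(t) = -c_1e^(-4t)sin(3t) + 2c_1e^(-4t)cos(3t) + 2c_2e^(-4t)sin(3t) + c_2e^(-4t)cos(3t), q(t) = -2c_1e^(-4t)sin(3t) + 3c_1e^(-4t)cos(3t) + 3c_2e^(-4t)sin(3t) + 2c_2e^(-4t)cos(3t)

Coefficient matrix A = [[-28, 15], [-39, 20]].
Characteristic polynomial det(A - λI) = λ^2 + 8λ + 25 = 0.
Eigenvalues λ = -4 ± 3i (complex conjugate pair).
For λ=-4+3i: an eigenvector is (2,3) - i(-1,-2) = (2 + i, 3 + 2i).
A real fundamental pair from Re and Im of e^((-4+3i)t)v: X_1 = e^(-4t)(cos(3t)·(2,3) + sin(3t)·(-1,-2)), X_2 = e^(-4t)(sin(3t)·(2,3) - cos(3t)·(-1,-2)).
General solution: c_1X_1 + c_2X_2.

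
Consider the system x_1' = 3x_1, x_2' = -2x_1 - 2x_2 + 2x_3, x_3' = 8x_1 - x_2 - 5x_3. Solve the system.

x_1(t) = c_1e^(3t), x_2(t) = 2c_2e^(-3t) + c_3e^(-4t), x_3(t) = c_1e^(3t) - c_2e^(-3t) - c_3e^(-4t)

Coefficient matrix A = [[3, 0, 0], [-2, -2, 2], [8, -1, -5]].
det(A - λI) = 0 gives eigenvalues λ = 3, -3, -4.
For λ=3: eigenvector (1,0,1).
For λ=-3: eigenvector (0,2,-1).
For λ=-4: eigenvector (0,1,-1).
General solution: c_1e^(3t)(1,0,1) + c_2e^(-3t)(0,2,-1) + c_3e^(-4t)(0,1,-1).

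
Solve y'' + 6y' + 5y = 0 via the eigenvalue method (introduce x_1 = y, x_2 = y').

Let x_1 = y, x_2 = y'. Then x_1' = x_2 and x_2' = -5x_1 - 6x_2.
A = [[0,1],[-5,-6]]; det(A-λI) = λ^2 + 6λ + 5.
Eigenvalues λ = -5, -1 with eigenvectors (1,-5), (1,-1).

y(t) = c_1e^(-5t) + c_2e^(-t)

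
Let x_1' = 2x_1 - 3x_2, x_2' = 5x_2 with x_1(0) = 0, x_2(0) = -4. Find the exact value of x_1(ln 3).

936

A = [[2,-3],[0,5]]; eigenvalues λ = 2, 5.
Eigenvectors: (1,0) for λ=2, (1,-1) for λ=5.
From the initial condition, c_1 = -4, c_2 = 4.
x_1(ln 3) = (-4)(3^2)(1) + (4)(3^5)(1) = 936.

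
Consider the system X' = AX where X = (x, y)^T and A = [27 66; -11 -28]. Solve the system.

x(t) = -2C_1e^(-6t) + 3C_2e^(5t), y(t) = C_1e^(-6t) - C_2e^(5t)

Coefficient matrix A = [[27, 66], [-11, -28]].
Characteristic polynomial det(A - λI) = λ^2 + λ - 30 = 0.
Eigenvalues λ = -6, 5.
For λ=-6: (A-λI) row 1 is [33, 66], so an eigenvector is (-2, 1).
For λ=5: (A-λI) row 1 is [22, 66], so an eigenvector is (3, -1).
General solution: C_1e^(-6t)(-2,1) + C_2e^(5t)(3,-1).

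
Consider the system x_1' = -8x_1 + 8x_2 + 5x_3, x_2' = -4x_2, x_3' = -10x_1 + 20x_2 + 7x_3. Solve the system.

x_1(t) = -C_1e^(-3t) + 2C_2e^(-4t) + C_3e^(2t), x_2(t) = C_2e^(-4t), x_3(t) = -C_1e^(-3t) + 2C_3e^(2t)

Coefficient matrix A = [[-8, 8, 5], [0, -4, 0], [-10, 20, 7]].
det(A - λI) = 0 gives eigenvalues λ = -3, -4, 2.
For λ=-3: eigenvector (-1,0,-1).
For λ=-4: eigenvector (2,1,0).
For λ=2: eigenvector (1,0,2).
General solution: C_1e^(-3t)(-1,0,-1) + C_2e^(-4t)(2,1,0) + C_3e^(2t)(1,0,2).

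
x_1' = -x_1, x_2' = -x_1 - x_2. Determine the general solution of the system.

Coefficient matrix A = [[-1, 0], [-1, -1]].
Characteristic polynomial det(A - λI) = λ^2 + 2λ + 1 = 0.
Single eigenvalue λ = -1 with algebraic multiplicity 2.
Eigenvector v = (0,1); generalized eigenvector w with (A-λI)w=v is (-1,-2).
General solution: e^(-t)[K_1·v + K_2·(t·v + w)].

x_1(t) = -K_2e^(-t), x_2(t) = K_1e^(-t) + K_2te^(-t) - 2K_2e^(-t)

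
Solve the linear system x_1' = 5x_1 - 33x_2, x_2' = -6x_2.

Coefficient matrix A = [[5, -33], [0, -6]].
Characteristic polynomial det(A - λI) = λ^2 + λ - 30 = 0.
Eigenvalues λ = -6, 5.
For λ=-6: (A-λI) row 1 is [11, -33], so an eigenvector is (-3, -1).
For λ=5: (A-λI) row 1 is [0, -33], so an eigenvector is (-1, 0).
General solution: K_1e^(-6t)(-3,-1) + K_2e^(5t)(-1,0).

x_1(t) = -3K_1e^(-6t) - K_2e^(5t), x_2(t) = -K_1e^(-6t)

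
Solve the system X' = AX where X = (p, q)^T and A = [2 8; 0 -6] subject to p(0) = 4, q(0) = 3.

p(t) = 7e^(2t) - 3e^(-6t), q(t) = 3e^(-6t)

Coefficient matrix A = [[2, 8], [0, -6]].
Characteristic polynomial det(A - λI) = λ^2 + 4λ - 12 = 0.
Eigenvalues λ = 2, -6.
For λ=2: (A-λI) row 1 is [0, 8], so an eigenvector is (1, 0).
For λ=-6: (A-λI) row 1 is [8, 8], so an eigenvector is (1, -1).
General solution: C_1e^(2t)(1,0) + C_2e^(-6t)(1,-1).
Applying p(0)=4, q(0)=3 gives C_1=7, C_2=-3.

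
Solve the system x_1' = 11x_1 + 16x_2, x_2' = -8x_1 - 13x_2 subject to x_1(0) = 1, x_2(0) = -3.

Coefficient matrix A = [[11, 16], [-8, -13]].
Characteristic polynomial det(A - λI) = λ^2 + 2λ - 15 = 0.
Eigenvalues λ = 3, -5.
For λ=3: (A-λI) row 1 is [8, 16], so an eigenvector is (-2, 1).
For λ=-5: (A-λI) row 1 is [16, 16], so an eigenvector is (1, -1).
General solution: K_1e^(3t)(-2,1) + K_2e^(-5t)(1,-1).
Applying x_1(0)=1, x_2(0)=-3 gives K_1=2, K_2=5.

x_1(t) = -4e^(3t) + 5e^(-5t), x_2(t) = 2e^(3t) - 5e^(-5t)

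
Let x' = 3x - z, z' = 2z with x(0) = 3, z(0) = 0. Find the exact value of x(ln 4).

A = [[3,-1],[0,2]]; eigenvalues λ = 3, 2.
Eigenvectors: (-1,0) for λ=3, (1,1) for λ=2.
From the initial condition, c_1 = -3, c_2 = 0.
x(ln 4) = (-3)(4^3)(-1) + (0)(4^2)(1) = 192.

192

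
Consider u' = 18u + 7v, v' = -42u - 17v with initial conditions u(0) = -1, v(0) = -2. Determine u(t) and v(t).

Coefficient matrix A = [[18, 7], [-42, -17]].
Characteristic polynomial det(A - λI) = λ^2 - λ - 12 = 0.
Eigenvalues λ = 4, -3.
For λ=4: (A-λI) row 1 is [14, 7], so an eigenvector is (1, -2).
For λ=-3: (A-λI) row 1 is [21, 7], so an eigenvector is (-1, 3).
General solution: c_1e^(4t)(1,-2) + c_2e^(-3t)(-1,3).
Applying u(0)=-1, v(0)=-2 gives c_1=-5, c_2=-4.

u(t) = -5e^(4t) + 4e^(-3t), v(t) = 10e^(4t) - 12e^(-3t)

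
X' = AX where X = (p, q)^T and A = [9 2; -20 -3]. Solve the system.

p(t) = -K_1e^(3t)cos(2t) - K_2e^(3t)sin(2t), q(t) = K_1e^(3t)sin(2t) + 3K_1e^(3t)cos(2t) + 3K_2e^(3t)sin(2t) - K_2e^(3t)cos(2t)

Coefficient matrix A = [[9, 2], [-20, -3]].
Characteristic polynomial det(A - λI) = λ^2 - 6λ + 13 = 0.
Eigenvalues λ = 3 ± 2i (complex conjugate pair).
For λ=3+2i: an eigenvector is (-1,3) - i(0,1) = (-1, 3 - i).
A real fundamental pair from Re and Im of e^((3+2i)t)v: X_1 = e^(3t)(cos(2t)·(-1,3) + sin(2t)·(0,1)), X_2 = e^(3t)(sin(2t)·(-1,3) - cos(2t)·(0,1)).
General solution: K_1X_1 + K_2X_2.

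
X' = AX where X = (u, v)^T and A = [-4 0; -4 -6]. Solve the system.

Coefficient matrix A = [[-4, 0], [-4, -6]].
Characteristic polynomial det(A - λI) = λ^2 + 10λ + 24 = 0.
Eigenvalues λ = -4, -6.
For λ=-4: (A-λI) row 2 is [-4, -2], so an eigenvector is (1, -2).
For λ=-6: (A-λI) row 1 is [2, 0], so an eigenvector is (0, -1).
General solution: K_1e^(-4t)(1,-2) + K_2e^(-6t)(0,-1).

u(t) = K_1e^(-4t), v(t) = -2K_1e^(-4t) - K_2e^(-6t)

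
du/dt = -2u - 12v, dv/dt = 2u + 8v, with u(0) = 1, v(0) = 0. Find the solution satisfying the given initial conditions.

u(t) = -2e^(4t) + 3e^(2t), v(t) = e^(4t) - e^(2t)

Coefficient matrix A = [[-2, -12], [2, 8]].
Characteristic polynomial det(A - λI) = λ^2 - 6λ + 8 = 0.
Eigenvalues λ = 4, 2.
For λ=4: (A-λI) row 1 is [-6, -12], so an eigenvector is (-2, 1).
For λ=2: (A-λI) row 1 is [-4, -12], so an eigenvector is (3, -1).
General solution: K_1e^(4t)(-2,1) + K_2e^(2t)(3,-1).
Applying u(0)=1, v(0)=0 gives K_1=1, K_2=1.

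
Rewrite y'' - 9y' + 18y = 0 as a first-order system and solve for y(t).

y(t) = C_1e^(3t) + C_2e^(6t)

Let x_1 = y, x_2 = y'. Then x_1' = x_2 and x_2' = -18x_1 + 9x_2.
A = [[0,1],[-18,9]]; det(A-λI) = λ^2 - 9λ + 18.
Eigenvalues λ = 3, 6 with eigenvectors (1,3), (1,6).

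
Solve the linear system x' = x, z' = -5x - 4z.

x(t) = -K_1e^(t), z(t) = K_1e^(t) - K_2e^(-4t)

Coefficient matrix A = [[1, 0], [-5, -4]].
Characteristic polynomial det(A - λI) = λ^2 + 3λ - 4 = 0.
Eigenvalues λ = 1, -4.
For λ=1: (A-λI) row 2 is [-5, -5], so an eigenvector is (-1, 1).
For λ=-4: (A-λI) row 1 is [5, 0], so an eigenvector is (0, -1).
General solution: K_1e^(t)(-1,1) + K_2e^(-4t)(0,-1).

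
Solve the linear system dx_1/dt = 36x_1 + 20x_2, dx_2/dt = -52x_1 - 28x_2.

x_1(t) = K_1e^(4t)sin(4t) + 2K_1e^(4t)cos(4t) + 2K_2e^(4t)sin(4t) - K_2e^(4t)cos(4t), x_2(t) = -2K_1e^(4t)sin(4t) - 3K_1e^(4t)cos(4t) - 3K_2e^(4t)sin(4t) + 2K_2e^(4t)cos(4t)

Coefficient matrix A = [[36, 20], [-52, -28]].
Characteristic polynomial det(A - λI) = λ^2 - 8λ + 32 = 0.
Eigenvalues λ = 4 ± 4i (complex conjugate pair).
For λ=4+4i: an eigenvector is (2,-3) - i(1,-2) = (2 - i, -3 + 2i).
A real fundamental pair from Re and Im of e^((4+4i)t)v: X_1 = e^(4t)(cos(4t)·(2,-3) + sin(4t)·(1,-2)), X_2 = e^(4t)(sin(4t)·(2,-3) - cos(4t)·(1,-2)).
General solution: K_1X_1 + K_2X_2.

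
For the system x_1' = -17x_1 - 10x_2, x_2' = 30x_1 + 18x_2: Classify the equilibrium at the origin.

saddle

A = [[-17,-10],[30,18]]; det(A-λI) = λ^2 - λ - 6.
λ = 3, -2: opposite signs.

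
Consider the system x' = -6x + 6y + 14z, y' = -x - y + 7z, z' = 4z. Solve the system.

x(t) = 2c_1e^(-3t) + 3c_2e^(-4t) + 2c_3e^(4t), y(t) = c_1e^(-3t) + c_2e^(-4t) + c_3e^(4t), z(t) = c_3e^(4t)

Coefficient matrix A = [[-6, 6, 14], [-1, -1, 7], [0, 0, 4]].
det(A - λI) = 0 gives eigenvalues λ = -3, -4, 4.
For λ=-3: eigenvector (2,1,0).
For λ=-4: eigenvector (3,1,0).
For λ=4: eigenvector (2,1,1).
General solution: c_1e^(-3t)(2,1,0) + c_2e^(-4t)(3,1,0) + c_3e^(4t)(2,1,1).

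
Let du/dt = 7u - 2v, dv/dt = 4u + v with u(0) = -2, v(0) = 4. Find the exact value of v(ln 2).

-160

A = [[7,-2],[4,1]]; eigenvalues λ = 3, 5.
Eigenvectors: (-1,-2) for λ=3, (-1,-1) for λ=5.
From the initial condition, c_1 = -6, c_2 = 8.
v(ln 2) = (-6)(2^3)(-2) + (8)(2^5)(-1) = -160.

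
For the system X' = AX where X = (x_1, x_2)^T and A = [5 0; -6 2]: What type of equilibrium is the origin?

A = [[5,0],[-6,2]]; det(A-λI) = λ^2 - 7λ + 10.
λ = 5, 2: both positive.

unstable node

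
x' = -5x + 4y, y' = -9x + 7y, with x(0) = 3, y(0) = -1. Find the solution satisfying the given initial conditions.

x(t) = -22te^(t) + 3e^(t), y(t) = -33te^(t) - e^(t)

Coefficient matrix A = [[-5, 4], [-9, 7]].
Characteristic polynomial det(A - λI) = λ^2 - 2λ + 1 = 0.
Single eigenvalue λ = 1 with algebraic multiplicity 2.
Eigenvector v = (-2,-3); generalized eigenvector w with (A-λI)w=v is (-1,-2).
General solution: e^(t)[c_1·v + c_2·(t·v + w)].
Applying x(0)=3, y(0)=-1 gives c_1=-7, c_2=11.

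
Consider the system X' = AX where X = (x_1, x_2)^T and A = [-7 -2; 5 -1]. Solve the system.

Coefficient matrix A = [[-7, -2], [5, -1]].
Characteristic polynomial det(A - λI) = λ^2 + 8λ + 17 = 0.
Eigenvalues λ = -4 ± i (complex conjugate pair).
For λ=-4+i: an eigenvector is (1,-2) - i(1,-1) = (1 - i, -2 + i).
A real fundamental pair from Re and Im of e^((-4+i)t)v: X_1 = e^(-4t)(cos(t)·(1,-2) + sin(t)·(1,-1)), X_2 = e^(-4t)(sin(t)·(1,-2) - cos(t)·(1,-1)).
General solution: C_1X_1 + C_2X_2.

x_1(t) = C_1e^(-4t)sin(t) + C_1e^(-4t)cos(t) + C_2e^(-4t)sin(t) - C_2e^(-4t)cos(t), x_2(t) = -C_1e^(-4t)sin(t) - 2C_1e^(-4t)cos(t) - 2C_2e^(-4t)sin(t) + C_2e^(-4t)cos(t)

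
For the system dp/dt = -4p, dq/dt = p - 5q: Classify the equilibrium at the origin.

A = [[-4,0],[1,-5]]; det(A-λI) = λ^2 + 9λ + 20.
λ = -4, -5: both negative.

stable node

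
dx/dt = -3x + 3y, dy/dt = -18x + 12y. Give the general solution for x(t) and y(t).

x(t) = -C_1e^(3t) - C_2e^(6t), y(t) = -2C_1e^(3t) - 3C_2e^(6t)

Coefficient matrix A = [[-3, 3], [-18, 12]].
Characteristic polynomial det(A - λI) = λ^2 - 9λ + 18 = 0.
Eigenvalues λ = 3, 6.
For λ=3: (A-λI) row 1 is [-6, 3], so an eigenvector is (-1, -2).
For λ=6: (A-λI) row 1 is [-9, 3], so an eigenvector is (-1, -3).
General solution: C_1e^(3t)(-1,-2) + C_2e^(6t)(-1,-3).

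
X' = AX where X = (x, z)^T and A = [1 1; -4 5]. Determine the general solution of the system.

Coefficient matrix A = [[1, 1], [-4, 5]].
Characteristic polynomial det(A - λI) = λ^2 - 6λ + 9 = 0.
Single eigenvalue λ = 3 with algebraic multiplicity 2.
Eigenvector v = (-1,-2); generalized eigenvector w with (A-λI)w=v is (0,-1).
General solution: e^(3t)[C_1·v + C_2·(t·v + w)].

x(t) = -C_1e^(3t) - C_2te^(3t), z(t) = -2C_1e^(3t) - 2C_2te^(3t) - C_2e^(3t)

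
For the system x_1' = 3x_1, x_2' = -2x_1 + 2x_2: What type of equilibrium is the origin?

A = [[3,0],[-2,2]]; det(A-λI) = λ^2 - 5λ + 6.
λ = 2, 3: both positive.

unstable node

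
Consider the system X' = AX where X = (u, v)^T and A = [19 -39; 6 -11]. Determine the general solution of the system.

u(t) = -3C_1e^(4t)sin(3t) + 2C_1e^(4t)cos(3t) + 2C_2e^(4t)sin(3t) + 3C_2e^(4t)cos(3t), v(t) = -C_1e^(4t)sin(3t) + C_1e^(4t)cos(3t) + C_2e^(4t)sin(3t) + C_2e^(4t)cos(3t)

Coefficient matrix A = [[19, -39], [6, -11]].
Characteristic polynomial det(A - λI) = λ^2 - 8λ + 25 = 0.
Eigenvalues λ = 4 ± 3i (complex conjugate pair).
For λ=4+3i: an eigenvector is (2,1) - i(-3,-1) = (2 + 3i, 1 + i).
A real fundamental pair from Re and Im of e^((4+3i)t)v: X_1 = e^(4t)(cos(3t)·(2,1) + sin(3t)·(-3,-1)), X_2 = e^(4t)(sin(3t)·(2,1) - cos(3t)·(-3,-1)).
General solution: C_1X_1 + C_2X_2.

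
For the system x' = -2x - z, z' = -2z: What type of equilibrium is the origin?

A = [[-2,-1],[0,-2]]; det(A-λI) = λ^2 + 4λ + 4.
repeated λ = -2 with a single eigenvector.

stable improper node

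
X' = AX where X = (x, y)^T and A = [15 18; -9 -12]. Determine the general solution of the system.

x(t) = 2c_1e^(6t) - c_2e^(-3t), y(t) = -c_1e^(6t) + c_2e^(-3t)

Coefficient matrix A = [[15, 18], [-9, -12]].
Characteristic polynomial det(A - λI) = λ^2 - 3λ - 18 = 0.
Eigenvalues λ = 6, -3.
For λ=6: (A-λI) row 1 is [9, 18], so an eigenvector is (2, -1).
For λ=-3: (A-λI) row 1 is [18, 18], so an eigenvector is (-1, 1).
General solution: c_1e^(6t)(2,-1) + c_2e^(-3t)(-1,1).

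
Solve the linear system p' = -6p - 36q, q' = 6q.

Coefficient matrix A = [[-6, -36], [0, 6]].
Characteristic polynomial det(A - λI) = λ^2 - 36 = 0.
Eigenvalues λ = 6, -6.
For λ=6: (A-λI) row 1 is [-12, -36], so an eigenvector is (-3, 1).
For λ=-6: (A-λI) row 1 is [0, -36], so an eigenvector is (1, 0).
General solution: K_1e^(6t)(-3,1) + K_2e^(-6t)(1,0).

p(t) = -3K_1e^(6t) + K_2e^(-6t), q(t) = K_1e^(6t)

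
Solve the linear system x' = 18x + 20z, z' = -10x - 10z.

Coefficient matrix A = [[18, 20], [-10, -10]].
Characteristic polynomial det(A - λI) = λ^2 - 8λ + 20 = 0.
Eigenvalues λ = 4 ± 2i (complex conjugate pair).
For λ=4+2i: an eigenvector is (3,-2) - i(1,-1) = (3 - i, -2 + i).
A real fundamental pair from Re and Im of e^((4+2i)t)v: X_1 = e^(4t)(cos(2t)·(3,-2) + sin(2t)·(1,-1)), X_2 = e^(4t)(sin(2t)·(3,-2) - cos(2t)·(1,-1)).
General solution: C_1X_1 + C_2X_2.

x(t) = C_1e^(4t)sin(2t) + 3C_1e^(4t)cos(2t) + 3C_2e^(4t)sin(2t) - C_2e^(4t)cos(2t), z(t) = -C_1e^(4t)sin(2t) - 2C_1e^(4t)cos(2t) - 2C_2e^(4t)sin(2t) + C_2e^(4t)cos(2t)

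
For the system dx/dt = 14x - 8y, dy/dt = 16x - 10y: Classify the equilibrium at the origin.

A = [[14,-8],[16,-10]]; det(A-λI) = λ^2 - 4λ - 12.
λ = -2, 6: opposite signs.

saddle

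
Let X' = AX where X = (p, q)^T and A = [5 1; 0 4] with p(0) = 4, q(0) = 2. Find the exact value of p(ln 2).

A = [[5,1],[0,4]]; eigenvalues λ = 5, 4.
Eigenvectors: (1,0) for λ=5, (-1,1) for λ=4.
From the initial condition, c_1 = 6, c_2 = 2.
p(ln 2) = (6)(2^5)(1) + (2)(2^4)(-1) = 160.

160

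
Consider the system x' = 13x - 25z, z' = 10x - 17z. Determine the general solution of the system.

x(t) = K_1e^(-2t)sin(5t) + 2K_1e^(-2t)cos(5t) + 2K_2e^(-2t)sin(5t) - K_2e^(-2t)cos(5t), z(t) = K_1e^(-2t)sin(5t) + K_1e^(-2t)cos(5t) + K_2e^(-2t)sin(5t) - K_2e^(-2t)cos(5t)

Coefficient matrix A = [[13, -25], [10, -17]].
Characteristic polynomial det(A - λI) = λ^2 + 4λ + 29 = 0.
Eigenvalues λ = -2 ± 5i (complex conjugate pair).
For λ=-2+5i: an eigenvector is (2,1) - i(1,1) = (2 - i, 1 - i).
A real fundamental pair from Re and Im of e^((-2+5i)t)v: X_1 = e^(-2t)(cos(5t)·(2,1) + sin(5t)·(1,1)), X_2 = e^(-2t)(sin(5t)·(2,1) - cos(5t)·(1,1)).
General solution: K_1X_1 + K_2X_2.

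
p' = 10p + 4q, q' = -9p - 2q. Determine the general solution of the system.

p(t) = 2K_1e^(4t) + 2K_2te^(4t) + K_2e^(4t), q(t) = -3K_1e^(4t) - 3K_2te^(4t) - K_2e^(4t)

Coefficient matrix A = [[10, 4], [-9, -2]].
Characteristic polynomial det(A - λI) = λ^2 - 8λ + 16 = 0.
Single eigenvalue λ = 4 with algebraic multiplicity 2.
Eigenvector v = (2,-3); generalized eigenvector w with (A-λI)w=v is (1,-1).
General solution: e^(4t)[K_1·v + K_2·(t·v + w)].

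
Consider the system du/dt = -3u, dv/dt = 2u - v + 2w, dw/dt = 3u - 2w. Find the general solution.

Coefficient matrix A = [[-3, 0, 0], [2, -1, 2], [3, 0, -2]].
det(A - λI) = 0 gives eigenvalues λ = -3, -2, -1.
For λ=-3: eigenvector (1,2,-3).
For λ=-2: eigenvector (0,-2,1).
For λ=-1: eigenvector (0,1,0).
General solution: c_1e^(-3t)(1,2,-3) + c_2e^(-2t)(0,-2,1) + c_3e^(-t)(0,1,0).

u(t) = c_1e^(-3t), v(t) = 2c_1e^(-3t) - 2c_2e^(-2t) + c_3e^(-t), w(t) = -3c_1e^(-3t) + c_2e^(-2t)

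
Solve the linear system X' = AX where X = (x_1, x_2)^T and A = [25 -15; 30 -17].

x_1(t) = -K_1e^(4t)sin(3t) + 2K_1e^(4t)cos(3t) + 2K_2e^(4t)sin(3t) + K_2e^(4t)cos(3t), x_2(t) = -K_1e^(4t)sin(3t) + 3K_1e^(4t)cos(3t) + 3K_2e^(4t)sin(3t) + K_2e^(4t)cos(3t)

Coefficient matrix A = [[25, -15], [30, -17]].
Characteristic polynomial det(A - λI) = λ^2 - 8λ + 25 = 0.
Eigenvalues λ = 4 ± 3i (complex conjugate pair).
For λ=4+3i: an eigenvector is (2,3) - i(-1,-1) = (2 + i, 3 + i).
A real fundamental pair from Re and Im of e^((4+3i)t)v: X_1 = e^(4t)(cos(3t)·(2,3) + sin(3t)·(-1,-1)), X_2 = e^(4t)(sin(3t)·(2,3) - cos(3t)·(-1,-1)).
General solution: K_1X_1 + K_2X_2.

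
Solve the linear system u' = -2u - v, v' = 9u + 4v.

Coefficient matrix A = [[-2, -1], [9, 4]].
Characteristic polynomial det(A - λI) = λ^2 - 2λ + 1 = 0.
Single eigenvalue λ = 1 with algebraic multiplicity 2.
Eigenvector v = (1,-3); generalized eigenvector w with (A-λI)w=v is (0,-1).
General solution: e^(t)[C_1·v + C_2·(t·v + w)].

u(t) = C_1e^(t) + C_2te^(t), v(t) = -3C_1e^(t) - 3C_2te^(t) - C_2e^(t)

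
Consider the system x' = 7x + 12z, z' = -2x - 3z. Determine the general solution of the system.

x(t) = -2c_1e^(t) - 3c_2e^(3t), z(t) = c_1e^(t) + c_2e^(3t)

Coefficient matrix A = [[7, 12], [-2, -3]].
Characteristic polynomial det(A - λI) = λ^2 - 4λ + 3 = 0.
Eigenvalues λ = 1, 3.
For λ=1: (A-λI) row 1 is [6, 12], so an eigenvector is (-2, 1).
For λ=3: (A-λI) row 1 is [4, 12], so an eigenvector is (-3, 1).
General solution: c_1e^(t)(-2,1) + c_2e^(3t)(-3,1).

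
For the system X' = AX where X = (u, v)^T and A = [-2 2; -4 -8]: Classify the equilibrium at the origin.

A = [[-2,2],[-4,-8]]; det(A-λI) = λ^2 + 10λ + 24.
λ = -4, -6: both negative.

stable node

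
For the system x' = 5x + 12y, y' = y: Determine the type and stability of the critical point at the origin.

A = [[5,12],[0,1]]; det(A-λI) = λ^2 - 6λ + 5.
λ = 5, 1: both positive.

unstable node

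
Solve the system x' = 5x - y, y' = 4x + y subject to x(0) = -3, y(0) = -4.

x(t) = -2te^(3t) - 3e^(3t), y(t) = -4te^(3t) - 4e^(3t)

Coefficient matrix A = [[5, -1], [4, 1]].
Characteristic polynomial det(A - λI) = λ^2 - 6λ + 9 = 0.
Single eigenvalue λ = 3 with algebraic multiplicity 2.
Eigenvector v = (-1,-2); generalized eigenvector w with (A-λI)w=v is (1,3).
General solution: e^(3t)[K_1·v + K_2·(t·v + w)].
Applying x(0)=-3, y(0)=-4 gives K_1=5, K_2=2.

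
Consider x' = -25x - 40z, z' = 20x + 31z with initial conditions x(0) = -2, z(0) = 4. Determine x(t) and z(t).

x(t) = -26e^(3t)sin(4t) - 2e^(3t)cos(4t), z(t) = 18e^(3t)sin(4t) + 4e^(3t)cos(4t)

Coefficient matrix A = [[-25, -40], [20, 31]].
Characteristic polynomial det(A - λI) = λ^2 - 6λ + 25 = 0.
Eigenvalues λ = 3 ± 4i (complex conjugate pair).
For λ=3+4i: an eigenvector is (3,-2) - i(-1,1) = (3 + i, -2 - i).
A real fundamental pair from Re and Im of e^((3+4i)t)v: X_1 = e^(3t)(cos(4t)·(3,-2) + sin(4t)·(-1,1)), X_2 = e^(3t)(sin(4t)·(3,-2) - cos(4t)·(-1,1)).
General solution: c_1X_1 + c_2X_2.
Applying x(0)=-2, z(0)=4 gives c_1=2, c_2=-8.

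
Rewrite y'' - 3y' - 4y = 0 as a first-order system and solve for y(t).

y(t) = C_1e^(-t) + C_2e^(4t)

Let x_1 = y, x_2 = y'. Then x_1' = x_2 and x_2' = 4x_1 + 3x_2.
A = [[0,1],[4,3]]; det(A-λI) = λ^2 - 3λ - 4.
Eigenvalues λ = -1, 4 with eigenvectors (1,-1), (1,4).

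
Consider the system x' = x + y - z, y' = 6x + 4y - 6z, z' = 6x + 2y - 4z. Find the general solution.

Coefficient matrix A = [[1, 1, -1], [6, 4, -6], [6, 2, -4]].
det(A - λI) = 0 gives eigenvalues λ = 1, -2, 2.
For λ=1: eigenvector (1,2,2).
For λ=-2: eigenvector (0,1,1).
For λ=2: eigenvector (1,3,2).
General solution: c_1e^(t)(1,2,2) + c_2e^(-2t)(0,1,1) + c_3e^(2t)(1,3,2).

x(t) = c_1e^(t) + c_3e^(2t), y(t) = 2c_1e^(t) + c_2e^(-2t) + 3c_3e^(2t), z(t) = 2c_1e^(t) + c_2e^(-2t) + 2c_3e^(2t)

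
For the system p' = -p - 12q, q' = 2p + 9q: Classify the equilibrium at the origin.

unstable node

A = [[-1,-12],[2,9]]; det(A-λI) = λ^2 - 8λ + 15.
λ = 5, 3: both positive.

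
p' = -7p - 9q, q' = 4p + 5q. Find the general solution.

Coefficient matrix A = [[-7, -9], [4, 5]].
Characteristic polynomial det(A - λI) = λ^2 + 2λ + 1 = 0.
Single eigenvalue λ = -1 with algebraic multiplicity 2.
Eigenvector v = (3,-2); generalized eigenvector w with (A-λI)w=v is (-2,1).
General solution: e^(-t)[C_1·v + C_2·(t·v + w)].

p(t) = 3C_1e^(-t) + 3C_2te^(-t) - 2C_2e^(-t), q(t) = -2C_1e^(-t) - 2C_2te^(-t) + C_2e^(-t)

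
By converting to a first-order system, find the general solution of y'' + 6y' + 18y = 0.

Let x_1 = y, x_2 = y'. Then x_1' = x_2 and x_2' = -18x_1 - 6x_2.
A = [[0,1],[-18,-6]]; det(A-λI) = λ^2 + 6λ + 18.
Eigenvalues λ = -3 ± 3i.

y(t) = C_1e^(-3t)cos(3t) + C_2e^(-3t)sin(3t)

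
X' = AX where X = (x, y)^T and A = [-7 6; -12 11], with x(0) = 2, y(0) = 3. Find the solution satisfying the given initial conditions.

Coefficient matrix A = [[-7, 6], [-12, 11]].
Characteristic polynomial det(A - λI) = λ^2 - 4λ - 5 = 0.
Eigenvalues λ = 5, -1.
For λ=5: (A-λI) row 1 is [-12, 6], so an eigenvector is (-1, -2).
For λ=-1: (A-λI) row 1 is [-6, 6], so an eigenvector is (1, 1).
General solution: c_1e^(5t)(-1,-2) + c_2e^(-t)(1,1).
Applying x(0)=2, y(0)=3 gives c_1=-1, c_2=1.

x(t) = e^(5t) + e^(-t), y(t) = 2e^(5t) + e^(-t)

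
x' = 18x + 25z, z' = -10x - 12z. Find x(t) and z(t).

Coefficient matrix A = [[18, 25], [-10, -12]].
Characteristic polynomial det(A - λI) = λ^2 - 6λ + 34 = 0.
Eigenvalues λ = 3 ± 5i (complex conjugate pair).
For λ=3+5i: an eigenvector is (1,-1) - i(-2,1) = (1 + 2i, -1 - i).
A real fundamental pair from Re and Im of e^((3+5i)t)v: X_1 = e^(3t)(cos(5t)·(1,-1) + sin(5t)·(-2,1)), X_2 = e^(3t)(sin(5t)·(1,-1) - cos(5t)·(-2,1)).
General solution: C_1X_1 + C_2X_2.

x(t) = -2C_1e^(3t)sin(5t) + C_1e^(3t)cos(5t) + C_2e^(3t)sin(5t) + 2C_2e^(3t)cos(5t), z(t) = C_1e^(3t)sin(5t) - C_1e^(3t)cos(5t) - C_2e^(3t)sin(5t) - C_2e^(3t)cos(5t)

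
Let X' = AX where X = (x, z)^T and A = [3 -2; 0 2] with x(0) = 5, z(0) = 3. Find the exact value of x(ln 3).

27

A = [[3,-2],[0,2]]; eigenvalues λ = 3, 2.
Eigenvectors: (1,0) for λ=3, (2,1) for λ=2.
From the initial condition, c_1 = -1, c_2 = 3.
x(ln 3) = (-1)(3^3)(1) + (3)(3^2)(2) = 27.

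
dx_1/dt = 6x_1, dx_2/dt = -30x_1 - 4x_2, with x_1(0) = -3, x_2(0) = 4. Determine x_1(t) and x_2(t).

x_1(t) = -3e^(6t), x_2(t) = 9e^(6t) - 5e^(-4t)

Coefficient matrix A = [[6, 0], [-30, -4]].
Characteristic polynomial det(A - λI) = λ^2 - 2λ - 24 = 0.
Eigenvalues λ = 6, -4.
For λ=6: (A-λI) row 2 is [-30, -10], so an eigenvector is (1, -3).
For λ=-4: (A-λI) row 1 is [10, 0], so an eigenvector is (0, -1).
General solution: C_1e^(6t)(1,-3) + C_2e^(-4t)(0,-1).
Applying x_1(0)=-3, x_2(0)=4 gives C_1=-3, C_2=5.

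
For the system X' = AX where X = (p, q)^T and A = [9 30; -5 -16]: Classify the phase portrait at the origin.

A = [[9,30],[-5,-16]]; det(A-λI) = λ^2 + 7λ + 6.
λ = -6, -1: both negative.

stable node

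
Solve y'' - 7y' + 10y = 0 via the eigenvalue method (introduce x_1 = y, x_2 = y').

y(t) = K_1e^(5t) + K_2e^(2t)

Let x_1 = y, x_2 = y'. Then x_1' = x_2 and x_2' = -10x_1 + 7x_2.
A = [[0,1],[-10,7]]; det(A-λI) = λ^2 - 7λ + 10.
Eigenvalues λ = 5, 2 with eigenvectors (1,5), (1,2).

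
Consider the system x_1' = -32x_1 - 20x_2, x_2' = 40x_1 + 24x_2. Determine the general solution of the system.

Coefficient matrix A = [[-32, -20], [40, 24]].
Characteristic polynomial det(A - λI) = λ^2 + 8λ + 32 = 0.
Eigenvalues λ = -4 ± 4i (complex conjugate pair).
For λ=-4+4i: an eigenvector is (-1,1) - i(2,-3) = (-1 - 2i, 1 + 3i).
A real fundamental pair from Re and Im of e^((-4+4i)t)v: X_1 = e^(-4t)(cos(4t)·(-1,1) + sin(4t)·(2,-3)), X_2 = e^(-4t)(sin(4t)·(-1,1) - cos(4t)·(2,-3)).
General solution: K_1X_1 + K_2X_2.

x_1(t) = 2K_1e^(-4t)sin(4t) - K_1e^(-4t)cos(4t) - K_2e^(-4t)sin(4t) - 2K_2e^(-4t)cos(4t), x_2(t) = -3K_1e^(-4t)sin(4t) + K_1e^(-4t)cos(4t) + K_2e^(-4t)sin(4t) + 3K_2e^(-4t)cos(4t)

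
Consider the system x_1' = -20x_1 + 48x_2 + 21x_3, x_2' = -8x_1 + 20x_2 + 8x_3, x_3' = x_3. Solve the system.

Coefficient matrix A = [[-20, 48, 21], [-8, 20, 8], [0, 0, 1]].
det(A - λI) = 0 gives eigenvalues λ = -4, 4, 1.
For λ=-4: eigenvector (3,1,0).
For λ=4: eigenvector (2,1,0).
For λ=1: eigenvector (1,0,1).
General solution: C_1e^(-4t)(3,1,0) + C_2e^(4t)(2,1,0) + C_3e^(t)(1,0,1).

x_1(t) = 3C_1e^(-4t) + 2C_2e^(4t) + C_3e^(t), x_2(t) = C_1e^(-4t) + C_2e^(4t), x_3(t) = C_3e^(t)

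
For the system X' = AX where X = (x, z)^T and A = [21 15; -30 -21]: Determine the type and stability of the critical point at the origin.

A = [[21,15],[-30,-21]]; det(A-λI) = λ^2 + 9.
λ = 0 ± 3i: zero real part.

center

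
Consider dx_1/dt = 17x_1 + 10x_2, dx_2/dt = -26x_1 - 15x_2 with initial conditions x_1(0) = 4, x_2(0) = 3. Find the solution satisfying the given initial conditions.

x_1(t) = 47e^(t)sin(2t) + 4e^(t)cos(2t), x_2(t) = -76e^(t)sin(2t) + 3e^(t)cos(2t)

Coefficient matrix A = [[17, 10], [-26, -15]].
Characteristic polynomial det(A - λI) = λ^2 - 2λ + 5 = 0.
Eigenvalues λ = 1 ± 2i (complex conjugate pair).
For λ=1+2i: an eigenvector is (-1,2) - i(2,-3) = (-1 - 2i, 2 + 3i).
A real fundamental pair from Re and Im of e^((1+2i)t)v: X_1 = e^(t)(cos(2t)·(-1,2) + sin(2t)·(2,-3)), X_2 = e^(t)(sin(2t)·(-1,2) - cos(2t)·(2,-3)).
General solution: C_1X_1 + C_2X_2.
Applying x_1(0)=4, x_2(0)=3 gives C_1=18, C_2=-11.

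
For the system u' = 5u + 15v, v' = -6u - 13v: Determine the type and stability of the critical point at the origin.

stable spiral

A = [[5,15],[-6,-13]]; det(A-λI) = λ^2 + 8λ + 25.
λ = -4 ± 3i: negative real part.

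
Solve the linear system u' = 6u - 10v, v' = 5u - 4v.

u(t) = C_1e^(t)sin(5t) - C_1e^(t)cos(5t) - C_2e^(t)sin(5t) - C_2e^(t)cos(5t), v(t) = -C_1e^(t)cos(5t) - C_2e^(t)sin(5t)

Coefficient matrix A = [[6, -10], [5, -4]].
Characteristic polynomial det(A - λI) = λ^2 - 2λ + 26 = 0.
Eigenvalues λ = 1 ± 5i (complex conjugate pair).
For λ=1+5i: an eigenvector is (-1,-1) - i(1,0) = (-1 - i, -1).
A real fundamental pair from Re and Im of e^((1+5i)t)v: X_1 = e^(t)(cos(5t)·(-1,-1) + sin(5t)·(1,0)), X_2 = e^(t)(sin(5t)·(-1,-1) - cos(5t)·(1,0)).
General solution: C_1X_1 + C_2X_2.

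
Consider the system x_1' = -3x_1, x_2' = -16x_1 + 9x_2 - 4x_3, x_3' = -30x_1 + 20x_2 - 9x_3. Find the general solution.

x_1(t) = C_1e^(-3t), x_2(t) = 3C_1e^(-3t) + C_2e^(t) + 2C_3e^(-t), x_3(t) = 5C_1e^(-3t) + 2C_2e^(t) + 5C_3e^(-t)

Coefficient matrix A = [[-3, 0, 0], [-16, 9, -4], [-30, 20, -9]].
det(A - λI) = 0 gives eigenvalues λ = -3, 1, -1.
For λ=-3: eigenvector (1,3,5).
For λ=1: eigenvector (0,1,2).
For λ=-1: eigenvector (0,2,5).
General solution: C_1e^(-3t)(1,3,5) + C_2e^(t)(0,1,2) + C_3e^(-t)(0,2,5).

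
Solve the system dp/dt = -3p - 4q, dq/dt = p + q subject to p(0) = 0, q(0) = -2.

Coefficient matrix A = [[-3, -4], [1, 1]].
Characteristic polynomial det(A - λI) = λ^2 + 2λ + 1 = 0.
Single eigenvalue λ = -1 with algebraic multiplicity 2.
Eigenvector v = (-2,1); generalized eigenvector w with (A-λI)w=v is (-3,2).
General solution: e^(-t)[c_1·v + c_2·(t·v + w)].
Applying p(0)=0, q(0)=-2 gives c_1=6, c_2=-4.

p(t) = 8te^(-t), q(t) = -4te^(-t) - 2e^(-t)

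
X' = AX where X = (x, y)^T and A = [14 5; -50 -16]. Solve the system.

Coefficient matrix A = [[14, 5], [-50, -16]].
Characteristic polynomial det(A - λI) = λ^2 + 2λ + 26 = 0.
Eigenvalues λ = -1 ± 5i (complex conjugate pair).
For λ=-1+5i: an eigenvector is (1,-3) - i(0,-1) = (1, -3 + i).
A real fundamental pair from Re and Im of e^((-1+5i)t)v: X_1 = e^(-t)(cos(5t)·(1,-3) + sin(5t)·(0,-1)), X_2 = e^(-t)(sin(5t)·(1,-3) - cos(5t)·(0,-1)).
General solution: c_1X_1 + c_2X_2.

x(t) = c_1e^(-t)cos(5t) + c_2e^(-t)sin(5t), y(t) = -c_1e^(-t)sin(5t) - 3c_1e^(-t)cos(5t) - 3c_2e^(-t)sin(5t) + c_2e^(-t)cos(5t)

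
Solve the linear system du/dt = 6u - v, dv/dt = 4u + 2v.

Coefficient matrix A = [[6, -1], [4, 2]].
Characteristic polynomial det(A - λI) = λ^2 - 8λ + 16 = 0.
Single eigenvalue λ = 4 with algebraic multiplicity 2.
Eigenvector v = (1,2); generalized eigenvector w with (A-λI)w=v is (-1,-3).
General solution: e^(4t)[c_1·v + c_2·(t·v + w)].

u(t) = c_1e^(4t) + c_2te^(4t) - c_2e^(4t), v(t) = 2c_1e^(4t) + 2c_2te^(4t) - 3c_2e^(4t)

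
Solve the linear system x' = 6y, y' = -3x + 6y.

x(t) = c_1e^(3t)sin(3t) - c_1e^(3t)cos(3t) - c_2e^(3t)sin(3t) - c_2e^(3t)cos(3t), y(t) = c_1e^(3t)sin(3t) - c_2e^(3t)cos(3t)

Coefficient matrix A = [[0, 6], [-3, 6]].
Characteristic polynomial det(A - λI) = λ^2 - 6λ + 18 = 0.
Eigenvalues λ = 3 ± 3i (complex conjugate pair).
For λ=3+3i: an eigenvector is (-1,0) - i(1,1) = (-1 - i, 0 - i).
A real fundamental pair from Re and Im of e^((3+3i)t)v: X_1 = e^(3t)(cos(3t)·(-1,0) + sin(3t)·(1,1)), X_2 = e^(3t)(sin(3t)·(-1,0) - cos(3t)·(1,1)).
General solution: c_1X_1 + c_2X_2.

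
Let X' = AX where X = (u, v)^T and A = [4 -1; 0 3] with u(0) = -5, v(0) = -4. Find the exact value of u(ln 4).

A = [[4,-1],[0,3]]; eigenvalues λ = 3, 4.
Eigenvectors: (1,1) for λ=3, (-1,0) for λ=4.
From the initial condition, c_1 = -4, c_2 = 1.
u(ln 4) = (-4)(4^3)(1) + (1)(4^4)(-1) = -512.

-512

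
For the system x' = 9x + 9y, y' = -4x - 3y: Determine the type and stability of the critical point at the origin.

A = [[9,9],[-4,-3]]; det(A-λI) = λ^2 - 6λ + 9.
repeated λ = 3 with a single eigenvector.

unstable improper node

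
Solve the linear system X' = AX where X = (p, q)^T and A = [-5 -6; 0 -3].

Coefficient matrix A = [[-5, -6], [0, -3]].
Characteristic polynomial det(A - λI) = λ^2 + 8λ + 15 = 0.
Eigenvalues λ = -3, -5.
For λ=-3: (A-λI) row 1 is [-2, -6], so an eigenvector is (3, -1).
For λ=-5: (A-λI) row 1 is [0, -6], so an eigenvector is (1, 0).
General solution: C_1e^(-3t)(3,-1) + C_2e^(-5t)(1,0).

p(t) = 3C_1e^(-3t) + C_2e^(-5t), q(t) = -C_1e^(-3t)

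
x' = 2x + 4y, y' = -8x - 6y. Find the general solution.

Coefficient matrix A = [[2, 4], [-8, -6]].
Characteristic polynomial det(A - λI) = λ^2 + 4λ + 20 = 0.
Eigenvalues λ = -2 ± 4i (complex conjugate pair).
For λ=-2+4i: an eigenvector is (0,1) - i(1,-1) = (0 - i, 1 + i).
A real fundamental pair from Re and Im of e^((-2+4i)t)v: X_1 = e^(-2t)(cos(4t)·(0,1) + sin(4t)·(1,-1)), X_2 = e^(-2t)(sin(4t)·(0,1) - cos(4t)·(1,-1)).
General solution: c_1X_1 + c_2X_2.

x(t) = c_1e^(-2t)sin(4t) - c_2e^(-2t)cos(4t), y(t) = -c_1e^(-2t)sin(4t) + c_1e^(-2t)cos(4t) + c_2e^(-2t)sin(4t) + c_2e^(-2t)cos(4t)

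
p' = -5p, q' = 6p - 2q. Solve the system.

p(t) = K_1e^(-5t), q(t) = -2K_1e^(-5t) + K_2e^(-2t)

Coefficient matrix A = [[-5, 0], [6, -2]].
Characteristic polynomial det(A - λI) = λ^2 + 7λ + 10 = 0.
Eigenvalues λ = -5, -2.
For λ=-5: (A-λI) row 2 is [6, 3], so an eigenvector is (1, -2).
For λ=-2: (A-λI) row 1 is [-3, 0], so an eigenvector is (0, 1).
General solution: K_1e^(-5t)(1,-2) + K_2e^(-2t)(0,1).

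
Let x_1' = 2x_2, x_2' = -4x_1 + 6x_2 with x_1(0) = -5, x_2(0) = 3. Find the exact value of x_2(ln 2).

204

A = [[0,2],[-4,6]]; eigenvalues λ = 2, 4.
Eigenvectors: (1,1) for λ=2, (-1,-2) for λ=4.
From the initial condition, c_1 = -13, c_2 = -8.
x_2(ln 2) = (-13)(2^2)(1) + (-8)(2^4)(-2) = 204.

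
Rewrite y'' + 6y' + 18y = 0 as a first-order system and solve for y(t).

y(t) = C_1e^(-3t)cos(3t) + C_2e^(-3t)sin(3t)

Let x_1 = y, x_2 = y'. Then x_1' = x_2 and x_2' = -18x_1 - 6x_2.
A = [[0,1],[-18,-6]]; det(A-λI) = λ^2 + 6λ + 18.
Eigenvalues λ = -3 ± 3i.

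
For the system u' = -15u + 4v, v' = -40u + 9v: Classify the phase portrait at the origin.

stable spiral

A = [[-15,4],[-40,9]]; det(A-λI) = λ^2 + 6λ + 25.
λ = -3 ± 4i: negative real part.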